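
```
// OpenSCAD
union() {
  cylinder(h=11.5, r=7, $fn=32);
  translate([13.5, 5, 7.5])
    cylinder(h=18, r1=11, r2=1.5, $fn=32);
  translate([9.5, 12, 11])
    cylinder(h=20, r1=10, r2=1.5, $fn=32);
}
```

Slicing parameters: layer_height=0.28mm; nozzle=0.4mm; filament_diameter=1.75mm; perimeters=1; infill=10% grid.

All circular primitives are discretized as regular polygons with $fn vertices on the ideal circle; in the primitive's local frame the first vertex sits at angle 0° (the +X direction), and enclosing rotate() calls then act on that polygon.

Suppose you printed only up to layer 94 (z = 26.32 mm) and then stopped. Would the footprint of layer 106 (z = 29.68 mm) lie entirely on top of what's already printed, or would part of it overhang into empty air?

Compare the two slices. At z = 26.32: the cylinder is absent (z outside [0, 11.5]); the cone at (13.5, 5) is not intersected at this z (z outside [7.5, 25.5]); the cone at (9.5, 12) contributes a regular 32-gon of circumradius 3.489 (interpolated between r1=10 and r2=1.5 at t=0.766) (area = (32/2)·3.489²·sin(360°/32) = 38.00 mm²); Taking the union: only the cone at (9.5, 12) is present, so the union is just that shape — area = 38.00 mm². At z = 29.68: the cylinder is not intersected at this z (z outside [0, 11.5]); the cone at (13.5, 5) does not reach this height (z outside [7.5, 25.5]); the cone at (9.5, 12) contributes a regular 32-gon of circumradius 2.061 (interpolated between r1=10 and r2=1.5 at t=0.934) (area = (32/2)·2.061²·sin(360°/32) = 13.26 mm²); Combining (union): only the cone at (9.5, 12) is present, so the union is just that shape — area = 13.26 mm². Checking containment: the cross-section at z = 29.68 is a subset of the cross-section at z = 26.32.

entirely on top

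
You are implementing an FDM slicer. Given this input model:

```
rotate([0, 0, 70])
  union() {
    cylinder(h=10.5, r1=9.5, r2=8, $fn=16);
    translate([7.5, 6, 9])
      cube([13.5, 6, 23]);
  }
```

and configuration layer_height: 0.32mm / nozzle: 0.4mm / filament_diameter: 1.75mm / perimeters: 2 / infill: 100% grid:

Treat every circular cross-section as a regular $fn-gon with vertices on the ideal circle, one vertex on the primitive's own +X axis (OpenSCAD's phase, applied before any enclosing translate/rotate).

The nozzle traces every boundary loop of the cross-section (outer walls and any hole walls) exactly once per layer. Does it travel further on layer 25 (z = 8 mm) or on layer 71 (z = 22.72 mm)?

Layer 25 (z = 8): the cone contributes a regular 16-gon of circumradius 8.357 (interpolated between r1=9.5 and r2=8 at t=0.762) (perimeter = 2·16·8.357·sin(180°/16) = 52.17 mm); the cube at (7.5, 6) is not intersected at this z (z outside [9, 32]); Taking the union: only the cone is present, so the union is just that shape — boundary = 52.17 mm; (rotated 70° about Z; rotation is an isometry so areas/perimeters/island counts are preserved). So its perimeter = 52.17 mm. Layer 71 (z = 22.72): the cone is absent (z outside [0, 10.5]); the 13.5×6 cube at (7.5, 6) contributes its full rectangle (perimeter 39.00 mm); Combining (union): only the 13.5×6 cube at (7.5, 6) is present, so the union is just that shape — boundary = 39.00 mm; (rotated 70° about Z; rotation is an isometry so areas/perimeters/island counts are preserved). So its perimeter = 39.00 mm. Layer 25 is larger (52.17 vs 39.00 mm).

layer 25 (z = 8 mm)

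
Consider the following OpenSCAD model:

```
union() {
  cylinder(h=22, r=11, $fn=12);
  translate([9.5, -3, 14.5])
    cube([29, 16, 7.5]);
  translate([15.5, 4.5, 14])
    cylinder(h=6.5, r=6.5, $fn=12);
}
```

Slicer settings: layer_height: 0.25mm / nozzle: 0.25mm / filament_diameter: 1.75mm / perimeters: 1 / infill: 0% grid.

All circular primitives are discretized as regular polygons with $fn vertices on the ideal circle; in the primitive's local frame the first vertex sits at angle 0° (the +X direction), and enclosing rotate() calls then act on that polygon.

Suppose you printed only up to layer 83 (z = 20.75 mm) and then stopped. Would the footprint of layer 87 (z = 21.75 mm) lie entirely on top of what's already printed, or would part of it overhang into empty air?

entirely on top

Compare the two slices. At z = 20.75: the cylinder: section is a regular 12-gon, circumradius r=11 (area = (12/2)·11.000²·sin(360°/12) = 363.00 mm²); the 29×16 cube at (9.5, -3) contributes its full rectangle (area 464.00 mm²); the cylinder at (15.5, 4.5) is absent (z outside [14, 20.5]); Combining (union): the regions partially overlap — summed areas 827.00 mm² minus the doubly-counted overlap 7.49 mm² gives 819.51 mm² — area = 819.51 mm². At z = 21.75: the r=11 cylinder contributes a regular 12-gon of circumradius 11 (area = (12/2)·11.000²·sin(360°/12) = 363.00 mm²); the cube at (9.5, -3) (footprint 29×16) is included at this height (area 464.00 mm²); the cylinder at (15.5, 4.5) does not reach this height (z outside [14, 20.5]); Combining (union): the regions partially overlap — summed areas 827.00 mm² minus the doubly-counted overlap 7.49 mm² gives 819.51 mm² — area = 819.51 mm². Checking containment: the cross-section at z = 21.75 is a subset of the cross-section at z = 20.75.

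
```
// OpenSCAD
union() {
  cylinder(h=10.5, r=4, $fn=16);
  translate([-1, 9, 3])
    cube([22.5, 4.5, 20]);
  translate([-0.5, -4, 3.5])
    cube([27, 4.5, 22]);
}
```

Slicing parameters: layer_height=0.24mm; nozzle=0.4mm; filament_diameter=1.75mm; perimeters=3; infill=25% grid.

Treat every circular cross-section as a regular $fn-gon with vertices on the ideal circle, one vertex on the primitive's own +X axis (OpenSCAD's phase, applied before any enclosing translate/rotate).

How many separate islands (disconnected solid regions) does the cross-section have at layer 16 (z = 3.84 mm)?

At z = 3.84 mm: the cylinder: section is a regular 16-gon, circumradius r=4; the cube at (-1, 9) (footprint 22.5×4.5) is included at this height; the 27×4.5 cube at (-0.5, -4) contributes its full rectangle; Merging all regions: the regions partially overlap (shared area 16.45 mm²), so overlapping operands fuse into one piece — 2 connected regions. Overall, the cross-section has 2 separate islands. Island count = 2.

2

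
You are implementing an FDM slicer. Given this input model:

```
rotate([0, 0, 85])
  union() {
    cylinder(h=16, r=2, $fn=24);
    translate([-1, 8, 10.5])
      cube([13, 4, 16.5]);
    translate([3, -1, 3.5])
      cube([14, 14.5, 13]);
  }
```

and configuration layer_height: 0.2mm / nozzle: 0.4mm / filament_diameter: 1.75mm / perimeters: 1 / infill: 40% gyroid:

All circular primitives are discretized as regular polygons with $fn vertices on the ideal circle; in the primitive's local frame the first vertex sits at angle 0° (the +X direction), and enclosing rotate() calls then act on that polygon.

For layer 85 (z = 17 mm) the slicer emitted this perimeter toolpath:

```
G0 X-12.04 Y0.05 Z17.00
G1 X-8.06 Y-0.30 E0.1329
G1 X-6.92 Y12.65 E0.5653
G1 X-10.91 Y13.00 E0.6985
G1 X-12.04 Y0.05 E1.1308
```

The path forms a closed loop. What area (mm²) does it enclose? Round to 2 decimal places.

Apply the shoelace formula to the sequence of (X, Y) vertices; enclosed area = 52.00 mm².

52.00 mm²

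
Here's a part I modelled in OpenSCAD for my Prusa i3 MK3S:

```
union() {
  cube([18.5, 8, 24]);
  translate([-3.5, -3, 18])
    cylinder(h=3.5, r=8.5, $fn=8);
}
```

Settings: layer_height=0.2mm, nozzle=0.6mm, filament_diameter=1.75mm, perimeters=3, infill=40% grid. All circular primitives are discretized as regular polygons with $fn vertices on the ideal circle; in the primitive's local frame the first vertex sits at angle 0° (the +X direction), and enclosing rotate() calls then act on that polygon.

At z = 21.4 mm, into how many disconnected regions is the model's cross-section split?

1

At z = 21.4 mm: the cube (footprint 18.5×8) is included at this height; the cylinder at (-3.5, -3): section is a regular 8-gon, circumradius r=8.5; Merging all regions: the regions partially overlap (shared area 10.74 mm²), so overlapping operands fuse into one piece — 1 connected region. The result has 1 disconnected region.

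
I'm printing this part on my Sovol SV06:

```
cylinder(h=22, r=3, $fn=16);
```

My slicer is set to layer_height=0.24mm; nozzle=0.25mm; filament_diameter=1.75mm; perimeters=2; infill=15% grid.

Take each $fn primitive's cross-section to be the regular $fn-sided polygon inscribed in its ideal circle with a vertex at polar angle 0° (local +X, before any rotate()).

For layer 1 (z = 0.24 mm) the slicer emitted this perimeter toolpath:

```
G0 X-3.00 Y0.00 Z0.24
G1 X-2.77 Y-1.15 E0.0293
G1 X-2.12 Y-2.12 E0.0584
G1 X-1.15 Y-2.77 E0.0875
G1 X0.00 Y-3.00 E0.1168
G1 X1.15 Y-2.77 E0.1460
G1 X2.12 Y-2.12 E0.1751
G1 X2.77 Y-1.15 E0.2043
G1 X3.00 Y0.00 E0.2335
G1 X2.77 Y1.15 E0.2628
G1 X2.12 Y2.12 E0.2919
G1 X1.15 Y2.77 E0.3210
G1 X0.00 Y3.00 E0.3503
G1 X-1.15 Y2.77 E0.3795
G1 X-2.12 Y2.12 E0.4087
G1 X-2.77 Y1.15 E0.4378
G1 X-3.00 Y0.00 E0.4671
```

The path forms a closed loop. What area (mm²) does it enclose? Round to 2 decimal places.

Apply the shoelace formula to the sequence of (X, Y) vertices; enclosed area = 27.54 mm².

27.54 mm²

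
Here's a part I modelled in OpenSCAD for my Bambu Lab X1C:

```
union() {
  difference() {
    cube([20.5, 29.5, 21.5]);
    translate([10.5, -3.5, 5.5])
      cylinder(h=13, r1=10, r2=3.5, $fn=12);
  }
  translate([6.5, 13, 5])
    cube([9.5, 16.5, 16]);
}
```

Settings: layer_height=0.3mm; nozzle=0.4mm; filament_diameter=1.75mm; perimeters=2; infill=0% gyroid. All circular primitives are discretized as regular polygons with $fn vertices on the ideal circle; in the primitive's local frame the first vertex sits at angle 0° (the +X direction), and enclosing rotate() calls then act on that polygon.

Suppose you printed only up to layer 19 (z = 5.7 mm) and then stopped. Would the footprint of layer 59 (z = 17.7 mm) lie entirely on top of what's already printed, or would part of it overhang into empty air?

Compare the two slices. At z = 5.7: the 20.5×29.5 cube contributes its full rectangle (area 604.75 mm²); the cone at (10.5, -3.5) (r1=10→r2=3.5) has section circumradius 9.900 here — a regular 12-gon (area = (12/2)·9.900²·sin(360°/12) = 294.03 mm²); Taking the first minus the rest: starting from the 20.5×29.5 cube (604.75 mm²), the cone at (10.5, -3.5) partially overlaps it — only the 81.00 mm² overlap (of its 294.03 mm²) is removed, clipping the outline — area = 523.75 mm²; the 9.5×16.5 cube at (6.5, 13) contributes its full rectangle (area 156.75 mm²); Taking the union: the 9.5×16.5 cube at (6.5, 13) lies entirely inside that combined region, so the union is just that combined region — area = 523.75 mm². At z = 17.7: the cube (footprint 20.5×29.5) is included at this height (area 604.75 mm²); the cone at (10.5, -3.5) contributes a regular 12-gon of circumradius 3.900 (interpolated between r1=10 and r2=3.5 at t=0.938) (area = (12/2)·3.900²·sin(360°/12) = 45.63 mm²); Subtracting the remaining from the first: starting from the 20.5×29.5 cube (604.75 mm²), the cone at (10.5, -3.5) partially overlaps it — only the 0.60 mm² overlap (of its 45.63 mm²) is removed, clipping the outline — area = 604.15 mm²; the cube at (6.5, 13) is present — its section is the full 9.5×16.5 rectangle (area 156.75 mm²); Merging all regions: the 9.5×16.5 cube at (6.5, 13) lies entirely inside that combined region, so the union is just that combined region — area = 604.15 mm². Checking containment: at z = 17.7 the cross-section extends beyond the z = 5.7 cross-section by about 80.40 mm².

part overhangs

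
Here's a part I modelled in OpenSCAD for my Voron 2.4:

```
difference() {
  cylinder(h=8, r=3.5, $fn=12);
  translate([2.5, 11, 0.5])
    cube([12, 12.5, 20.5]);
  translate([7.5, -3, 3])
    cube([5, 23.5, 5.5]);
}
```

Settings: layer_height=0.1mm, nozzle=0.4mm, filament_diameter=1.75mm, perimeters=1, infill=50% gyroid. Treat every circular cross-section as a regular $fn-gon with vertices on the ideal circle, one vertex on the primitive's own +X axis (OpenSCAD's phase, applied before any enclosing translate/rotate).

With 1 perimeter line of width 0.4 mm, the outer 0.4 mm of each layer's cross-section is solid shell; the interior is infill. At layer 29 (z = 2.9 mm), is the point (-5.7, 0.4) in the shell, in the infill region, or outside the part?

outside

At z = 2.9 mm: the cylinder: section is a regular 12-gon, circumradius r=3.5; the cube at (2.5, 11) is present — its section is the full 12×12.5 rectangle; the cube at (7.5, -3) is not intersected at this z (z outside [3, 8.5]); Subtracting the remaining from the first: starting from the r=3.5 cylinder, the 12×12.5 cube at (2.5, 11) misses the remaining region (no effect) — 1 connected region. Overall, the cross-section is a single solid region. The nearest boundary edge runs (-3.03, -1.75)→(-3.50, 0.00); distance from the point to it = 2.24 mm. The point is not inside any of the regions above, so it lies outside the cross-section (2.24 mm from the nearest boundary).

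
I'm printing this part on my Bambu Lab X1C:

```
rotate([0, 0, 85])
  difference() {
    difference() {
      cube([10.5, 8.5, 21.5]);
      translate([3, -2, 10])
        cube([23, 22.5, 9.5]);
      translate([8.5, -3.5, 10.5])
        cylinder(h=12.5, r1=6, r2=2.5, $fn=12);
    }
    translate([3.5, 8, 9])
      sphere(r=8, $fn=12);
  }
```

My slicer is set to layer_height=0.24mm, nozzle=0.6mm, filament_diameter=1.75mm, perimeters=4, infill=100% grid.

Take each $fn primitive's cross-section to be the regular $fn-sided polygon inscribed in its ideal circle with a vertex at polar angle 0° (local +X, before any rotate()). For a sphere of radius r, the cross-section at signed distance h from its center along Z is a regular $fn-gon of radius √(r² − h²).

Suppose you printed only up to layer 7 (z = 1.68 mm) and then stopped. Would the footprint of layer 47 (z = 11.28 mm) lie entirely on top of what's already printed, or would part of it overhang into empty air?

Compare the two slices. At z = 1.68: the cube is present — its section is the full 10.5×8.5 rectangle (area 89.25 mm²); the cube at (3, -2) does not reach this height (z outside [10, 19.5]); the cone at (8.5, -3.5) is not intersected at this z (z outside [10.5, 23]); After the difference (first − rest): none of the subtracted shapes is present at this height, so the 10.5×8.5 cube is unchanged — area = 89.25 mm²; the r=8 sphere at (3.5, 8) slices to a regular 12-gon of circumradius 3.228 (√(r²−h²) with h=7.32 from center) (area = (12/2)·3.228²·sin(360°/12) = 31.25 mm²); Subtracting the remaining from the first: starting from the result so far (89.25 mm²), the r=8 sphere at (3.5, 8) partially overlaps it — only the 18.79 mm² overlap (of its 31.25 mm²) is removed, clipping the outline — area = 70.46 mm²; (whole slice rotated 85° about Z — lengths, areas and connectivity unchanged). At z = 11.28: the cube (footprint 10.5×8.5) is included at this height (area 89.25 mm²); the 23×22.5 cube at (3, -2) contributes its full rectangle (area 517.50 mm²); the cone at (8.5, -3.5) contributes a regular 12-gon of circumradius 5.782 (interpolated between r1=6 and r2=2.5 at t=0.062) (area = (12/2)·5.782²·sin(360°/12) = 100.28 mm²); Subtracting the remaining from the first: starting from the 10.5×8.5 cube (89.25 mm²), the 23×22.5 cube at (3, -2) partially overlaps it — only the 63.75 mm² overlap (of its 517.50 mm²) is removed, clipping the outline; the cone at (8.5, -3.5) misses the remaining region (no effect) — area = 25.50 mm²; the r=8 sphere at (3.5, 8) contributes a regular 12-gon of circumradius √(8²−2.28²) = 7.668 (area = (12/2)·7.668²·sin(360°/12) = 176.40 mm²); Subtracting the remaining from the first: starting from the result so far (25.50 mm²), the r=8 sphere at (3.5, 8) partially overlaps it — only the 22.90 mm² overlap (of its 176.40 mm²) is removed, clipping the outline — area = 2.60 mm²; (rotated 85° about Z; rotation is an isometry so areas/perimeters/island counts are preserved). Checking containment: the cross-section at z = 11.28 is a subset of the cross-section at z = 1.68.

entirely on top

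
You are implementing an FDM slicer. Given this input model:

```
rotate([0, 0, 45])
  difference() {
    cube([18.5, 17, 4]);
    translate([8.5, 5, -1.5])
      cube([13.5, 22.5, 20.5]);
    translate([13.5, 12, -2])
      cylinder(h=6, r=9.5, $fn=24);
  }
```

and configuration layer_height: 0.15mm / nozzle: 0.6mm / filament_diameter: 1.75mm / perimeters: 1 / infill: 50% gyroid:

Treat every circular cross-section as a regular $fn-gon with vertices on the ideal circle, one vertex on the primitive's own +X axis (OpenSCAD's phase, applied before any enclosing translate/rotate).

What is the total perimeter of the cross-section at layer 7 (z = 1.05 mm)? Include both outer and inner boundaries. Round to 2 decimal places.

At z = 1.05 mm: the cube (footprint 18.5×17) is included at this height (perimeter 71.00 mm); the cube at (8.5, 5) (footprint 13.5×22.5) is included at this height (perimeter 72.00 mm); the r=9.5 cylinder at (13.5, 12) contributes a regular 24-gon of circumradius 9.5 (perimeter = 2·24·9.500·sin(180°/24) = 59.52 mm); After the difference (first − rest): starting from the 18.5×17 cube, the 13.5×22.5 cube at (8.5, 5) partially overlaps it — only the 120.00 mm² overlap (of its 303.75 mm²) is removed, clipping the outline; the r=9.5 cylinder at (13.5, 12) partially overlaps it — only the 64.94 mm² overlap (of its 280.30 mm²) is removed, clipping the outline — boundary = 70.36 mm; (rotated 45° about Z; rotation is an isometry so areas/perimeters/island counts are preserved). Overall, the cross-section is a single solid region. Total boundary length (outer) = 70.36 mm.

70.36 mm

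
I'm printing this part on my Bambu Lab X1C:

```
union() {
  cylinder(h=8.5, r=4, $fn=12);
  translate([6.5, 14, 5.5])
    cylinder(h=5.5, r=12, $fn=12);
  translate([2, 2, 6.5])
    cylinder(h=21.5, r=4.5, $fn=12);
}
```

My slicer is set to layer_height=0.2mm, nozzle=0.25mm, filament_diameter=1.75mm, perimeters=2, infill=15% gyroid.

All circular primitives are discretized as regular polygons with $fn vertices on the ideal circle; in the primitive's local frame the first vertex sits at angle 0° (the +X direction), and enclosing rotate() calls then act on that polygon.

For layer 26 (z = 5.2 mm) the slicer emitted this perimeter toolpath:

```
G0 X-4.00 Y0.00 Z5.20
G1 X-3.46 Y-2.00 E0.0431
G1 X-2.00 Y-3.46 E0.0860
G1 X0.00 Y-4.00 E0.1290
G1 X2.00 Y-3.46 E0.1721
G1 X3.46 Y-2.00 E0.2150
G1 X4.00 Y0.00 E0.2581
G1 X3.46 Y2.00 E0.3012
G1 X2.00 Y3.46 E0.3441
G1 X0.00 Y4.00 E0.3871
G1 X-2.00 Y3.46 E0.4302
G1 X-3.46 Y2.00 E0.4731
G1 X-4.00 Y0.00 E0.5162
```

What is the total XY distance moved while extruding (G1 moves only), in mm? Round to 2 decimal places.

24.83 mm

Sum the Euclidean lengths of each G1 segment: total = 24.83 mm.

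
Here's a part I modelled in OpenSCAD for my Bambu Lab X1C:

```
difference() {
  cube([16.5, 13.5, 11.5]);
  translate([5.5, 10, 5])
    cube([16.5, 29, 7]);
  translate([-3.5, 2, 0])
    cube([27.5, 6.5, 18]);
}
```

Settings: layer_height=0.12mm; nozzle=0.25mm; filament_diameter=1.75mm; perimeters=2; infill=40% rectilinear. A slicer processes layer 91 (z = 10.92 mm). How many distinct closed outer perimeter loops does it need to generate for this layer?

2

At z = 10.92 mm: the cube is present — its section is the full 16.5×13.5 rectangle; the 16.5×29 cube at (5.5, 10) contributes its full rectangle; the cube at (-3.5, 2) is present — its section is the full 27.5×6.5 rectangle; Taking the first minus the rest: starting from the 16.5×13.5 cube, the 16.5×29 cube at (5.5, 10) partially overlaps it — only the 38.50 mm² overlap (of its 478.50 mm²) is removed, clipping the outline; the 27.5×6.5 cube at (-3.5, 2) partially overlaps it — only the 107.25 mm² overlap (of its 178.75 mm²) is removed, clipping the outline — 2 connected regions. The result has 2 disconnected regions.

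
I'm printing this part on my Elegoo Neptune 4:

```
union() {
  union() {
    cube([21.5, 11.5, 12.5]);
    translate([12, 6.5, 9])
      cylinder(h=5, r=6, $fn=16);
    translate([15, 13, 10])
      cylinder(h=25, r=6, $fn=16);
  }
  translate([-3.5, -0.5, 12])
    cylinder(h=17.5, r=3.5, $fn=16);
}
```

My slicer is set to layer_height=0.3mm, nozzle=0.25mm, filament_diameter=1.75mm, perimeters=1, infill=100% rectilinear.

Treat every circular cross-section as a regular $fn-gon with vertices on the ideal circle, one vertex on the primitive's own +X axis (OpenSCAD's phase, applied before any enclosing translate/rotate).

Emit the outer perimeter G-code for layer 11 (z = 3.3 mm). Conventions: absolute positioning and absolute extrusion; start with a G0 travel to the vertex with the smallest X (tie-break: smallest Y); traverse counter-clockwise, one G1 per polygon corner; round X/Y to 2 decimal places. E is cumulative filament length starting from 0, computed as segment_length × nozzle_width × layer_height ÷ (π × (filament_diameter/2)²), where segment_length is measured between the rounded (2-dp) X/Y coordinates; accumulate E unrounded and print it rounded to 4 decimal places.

At z = 3.3 mm: the 21.5×11.5 cube contributes its full rectangle; the cylinder at (12, 6.5) is absent (z outside [9, 14]); the cylinder at (15, 13) does not reach this height (z outside [10, 35]); Combining (union): only the 21.5×11.5 cube is present, so the union is just that shape — 1 connected region; the cylinder at (-3.5, -0.5) is not intersected at this z (z outside [12, 29.5]); Taking the union: only that combined region is present, so the union is just that shape — 1 connected region. The outline is a single polygon with 4 vertices. Extrusion per mm of travel: 0.25 × 0.3 / (π × 0.875²) = 0.031181. Accumulating E over each segment gives final E = 2.0580.

G0 X0.00 Y0.00 Z3.30
G1 X21.50 Y0.00 E0.6704
G1 X21.50 Y11.50 E1.0290
G1 X0.00 Y11.50 E1.6994
G1 X0.00 Y0.00 E2.0580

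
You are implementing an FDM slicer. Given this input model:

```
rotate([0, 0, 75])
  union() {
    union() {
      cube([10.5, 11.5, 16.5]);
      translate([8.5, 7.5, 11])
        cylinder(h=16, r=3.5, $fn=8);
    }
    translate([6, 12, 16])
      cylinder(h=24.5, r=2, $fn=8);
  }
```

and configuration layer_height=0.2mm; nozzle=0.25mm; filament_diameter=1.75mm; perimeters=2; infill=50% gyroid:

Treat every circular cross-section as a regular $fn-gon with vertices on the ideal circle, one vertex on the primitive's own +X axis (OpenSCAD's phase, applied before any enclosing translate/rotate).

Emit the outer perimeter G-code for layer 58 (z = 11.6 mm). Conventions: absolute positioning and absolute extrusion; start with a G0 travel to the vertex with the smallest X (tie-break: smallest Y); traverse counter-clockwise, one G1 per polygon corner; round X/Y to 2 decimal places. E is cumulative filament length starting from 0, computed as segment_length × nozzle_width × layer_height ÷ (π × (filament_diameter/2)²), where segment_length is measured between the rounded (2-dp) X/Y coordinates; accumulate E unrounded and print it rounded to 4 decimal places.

G0 X-11.11 Y2.98 Z11.60
G1 X0.00 Y0.00 E0.2391
G1 X2.72 Y10.14 E0.4574
G1 X-1.95 Y11.39 E0.5578
G1 X-2.01 Y11.90 E0.5685
G1 X-4.14 Y13.53 E0.6243
G1 X-6.79 Y13.18 E0.6798
G1 X-7.11 Y12.77 E0.6907
G1 X-8.39 Y13.12 E0.7182
G1 X-11.11 Y2.98 E0.9365

At z = 11.6 mm: the cube is present — its section is the full 10.5×11.5 rectangle; the cylinder at (8.5, 7.5): section is a regular 8-gon, circumradius r=3.5; Combining (union): the regions partially overlap (shared area 29.67 mm²), so overlapping operands fuse into one piece — 1 connected region; the cylinder at (6, 12) does not reach this height (z outside [16, 40.5]); Combining (union): only that combined region is present, so the union is just that shape — 1 connected region; (whole slice rotated 75° about Z — lengths, areas and connectivity unchanged). The outline is a single polygon with 9 vertices. Extrusion per mm of travel: 0.25 × 0.2 / (π × 0.875²) = 0.020788. Accumulating E over each segment gives final E = 0.9365.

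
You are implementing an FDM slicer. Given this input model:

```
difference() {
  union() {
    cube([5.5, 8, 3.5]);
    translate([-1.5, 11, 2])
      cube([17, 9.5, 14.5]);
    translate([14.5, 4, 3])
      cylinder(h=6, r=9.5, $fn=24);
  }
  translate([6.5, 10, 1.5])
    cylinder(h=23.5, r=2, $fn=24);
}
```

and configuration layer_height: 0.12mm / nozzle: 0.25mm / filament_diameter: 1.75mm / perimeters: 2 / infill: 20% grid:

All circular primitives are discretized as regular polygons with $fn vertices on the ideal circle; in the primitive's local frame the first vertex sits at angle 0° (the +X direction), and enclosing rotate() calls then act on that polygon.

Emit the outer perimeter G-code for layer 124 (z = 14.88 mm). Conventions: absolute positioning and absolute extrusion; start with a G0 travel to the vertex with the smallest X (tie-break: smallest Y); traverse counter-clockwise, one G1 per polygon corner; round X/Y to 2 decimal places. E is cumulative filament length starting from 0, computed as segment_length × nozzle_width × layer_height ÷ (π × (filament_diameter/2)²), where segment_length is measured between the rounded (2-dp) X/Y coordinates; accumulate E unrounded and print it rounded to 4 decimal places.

At z = 14.88 mm: the cube is not intersected at this z (z outside [0, 3.5]); the 17×9.5 cube at (-1.5, 11) contributes its full rectangle; the cylinder at (14.5, 4) is absent (z outside [3, 9]); Merging all regions: only the 17×9.5 cube at (-1.5, 11) is present, so the union is just that shape — 1 connected region; the r=2 cylinder at (6.5, 10) contributes a regular 24-gon of circumradius 2; Taking the first minus the rest: starting from the result so far, the r=2 cylinder at (6.5, 10) partially overlaps it — only the 2.41 mm² overlap (of its 12.42 mm²) is removed, clipping the outline — 1 connected region. The outline is a single polygon with 13 vertices. Extrusion per mm of travel: 0.25 × 0.12 / (π × 0.875²) = 0.012473. Accumulating E over each segment gives final E = 0.6699.

G0 X-1.50 Y11.00 Z14.88
G1 X4.77 Y11.00 E0.0782
G1 X5.09 Y11.41 E0.0847
G1 X5.50 Y11.73 E0.0912
G1 X5.98 Y11.93 E0.0977
G1 X6.50 Y12.00 E0.1042
G1 X7.02 Y11.93 E0.1108
G1 X7.50 Y11.73 E0.1172
G1 X7.91 Y11.41 E0.1237
G1 X8.23 Y11.00 E0.1302
G1 X15.50 Y11.00 E0.2209
G1 X15.50 Y20.50 E0.3394
G1 X-1.50 Y20.50 E0.5514
G1 X-1.50 Y11.00 E0.6699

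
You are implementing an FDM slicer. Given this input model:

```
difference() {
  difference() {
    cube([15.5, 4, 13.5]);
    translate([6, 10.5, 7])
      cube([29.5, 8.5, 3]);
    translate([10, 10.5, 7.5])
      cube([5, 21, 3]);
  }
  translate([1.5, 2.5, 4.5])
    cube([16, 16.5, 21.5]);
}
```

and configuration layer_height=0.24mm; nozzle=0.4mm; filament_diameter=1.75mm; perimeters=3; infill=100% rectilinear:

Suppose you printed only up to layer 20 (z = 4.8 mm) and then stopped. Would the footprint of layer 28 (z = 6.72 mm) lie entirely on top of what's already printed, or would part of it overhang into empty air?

entirely on top

Compare the two slices. At z = 4.8: the cube (footprint 15.5×4) is included at this height (area 62.00 mm²); the cube at (6, 10.5) does not reach this height (z outside [7, 10]); the cube at (10, 10.5) is absent (z outside [7.5, 10.5]); Subtracting the remaining from the first: none of the subtracted shapes is present at this height, so the 15.5×4 cube is unchanged — area = 62.00 mm²; the cube at (1.5, 2.5) is present — its section is the full 16×16.5 rectangle (area 264.00 mm²); After the difference (first − rest): starting from that combined region (62.00 mm²), the 16×16.5 cube at (1.5, 2.5) partially overlaps it — only the 21.00 mm² overlap (of its 264.00 mm²) is removed, clipping the outline — area = 41.00 mm². At z = 6.72: the 15.5×4 cube contributes its full rectangle (area 62.00 mm²); the cube at (6, 10.5) is absent (z outside [7, 10]); the cube at (10, 10.5) is not intersected at this z (z outside [7.5, 10.5]); After the difference (first − rest): none of the subtracted shapes is present at this height, so the 15.5×4 cube is unchanged — area = 62.00 mm²; the cube at (1.5, 2.5) (footprint 16×16.5) is included at this height (area 264.00 mm²); After the difference (first − rest): starting from that combined region (62.00 mm²), the 16×16.5 cube at (1.5, 2.5) partially overlaps it — only the 21.00 mm² overlap (of its 264.00 mm²) is removed, clipping the outline — area = 41.00 mm². Checking containment: the cross-section at z = 6.72 is a subset of the cross-section at z = 4.8.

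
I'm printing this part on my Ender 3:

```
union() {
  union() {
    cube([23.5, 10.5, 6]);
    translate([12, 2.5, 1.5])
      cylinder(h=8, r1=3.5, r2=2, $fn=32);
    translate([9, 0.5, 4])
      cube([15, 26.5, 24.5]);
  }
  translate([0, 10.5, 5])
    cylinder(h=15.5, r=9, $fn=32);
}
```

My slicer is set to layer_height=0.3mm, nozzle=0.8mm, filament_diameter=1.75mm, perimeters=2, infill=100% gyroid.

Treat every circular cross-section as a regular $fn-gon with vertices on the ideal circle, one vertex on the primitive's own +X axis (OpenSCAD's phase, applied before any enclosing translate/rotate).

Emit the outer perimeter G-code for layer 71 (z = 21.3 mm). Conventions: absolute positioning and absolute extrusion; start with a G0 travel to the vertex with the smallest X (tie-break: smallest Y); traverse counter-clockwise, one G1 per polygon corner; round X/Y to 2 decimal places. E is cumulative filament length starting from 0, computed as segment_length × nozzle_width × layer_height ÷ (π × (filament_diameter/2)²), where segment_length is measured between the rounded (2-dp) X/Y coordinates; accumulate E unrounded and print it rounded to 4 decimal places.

G0 X9.00 Y0.50 Z21.30
G1 X24.00 Y0.50 E1.4967
G1 X24.00 Y27.00 E4.1409
G1 X9.00 Y27.00 E5.6376
G1 X9.00 Y0.50 E8.2818

At z = 21.3 mm: the cube does not reach this height (z outside [0, 6]); the cone at (12, 2.5) is absent (z outside [1.5, 9.5]); the cube at (9, 0.5) is present — its section is the full 15×26.5 rectangle; Combining (union): only the 15×26.5 cube at (9, 0.5) is present, so the union is just that shape — 1 connected region; the cylinder at (0, 10.5) is not intersected at this z (z outside [5, 20.5]); Merging all regions: only that combined region is present, so the union is just that shape — 1 connected region. The outline is a single polygon with 4 vertices. Extrusion per mm of travel: 0.8 × 0.3 / (π × 0.875²) = 0.099780. Accumulating E over each segment gives final E = 8.2818.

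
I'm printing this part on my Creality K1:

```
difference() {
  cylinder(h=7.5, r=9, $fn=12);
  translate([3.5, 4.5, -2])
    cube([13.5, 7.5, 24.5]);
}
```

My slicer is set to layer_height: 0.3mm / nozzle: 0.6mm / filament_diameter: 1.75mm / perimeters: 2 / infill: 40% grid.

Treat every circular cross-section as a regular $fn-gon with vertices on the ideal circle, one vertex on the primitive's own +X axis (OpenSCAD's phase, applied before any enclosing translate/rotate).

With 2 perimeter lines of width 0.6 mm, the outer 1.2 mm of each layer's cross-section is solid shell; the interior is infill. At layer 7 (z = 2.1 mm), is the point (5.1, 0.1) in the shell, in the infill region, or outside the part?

infill

At z = 2.1 mm: the cylinder: section is a regular 12-gon, circumradius r=9; the 13.5×7.5 cube at (3.5, 4.5) contributes its full rectangle; After the difference (first − rest): starting from the r=9 cylinder, the 13.5×7.5 cube at (3.5, 4.5) partially overlaps it — only the 8.85 mm² overlap (of its 101.25 mm²) is removed, clipping the outline — 1 connected region. Overall, the cross-section is a single solid region. The nearest boundary edge runs (7.79, 4.50)→(9.00, 0.00); distance from the point to it = 3.74 mm. The point is inside the cross-section and 3.74 mm from the nearest boundary — more than the 1.2 mm shell width (2 × 0.6), so it's in the infill interior.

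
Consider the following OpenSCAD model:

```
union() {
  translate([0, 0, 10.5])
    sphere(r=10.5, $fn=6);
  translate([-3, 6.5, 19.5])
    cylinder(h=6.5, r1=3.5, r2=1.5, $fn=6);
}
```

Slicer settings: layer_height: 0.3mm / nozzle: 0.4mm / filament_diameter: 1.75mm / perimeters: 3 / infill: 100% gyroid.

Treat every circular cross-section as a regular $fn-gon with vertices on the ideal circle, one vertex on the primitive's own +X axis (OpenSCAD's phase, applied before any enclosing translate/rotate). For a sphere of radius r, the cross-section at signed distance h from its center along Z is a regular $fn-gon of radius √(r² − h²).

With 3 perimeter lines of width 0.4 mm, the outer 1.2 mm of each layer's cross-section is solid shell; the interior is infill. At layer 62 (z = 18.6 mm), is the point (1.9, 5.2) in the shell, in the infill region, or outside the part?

shell

At z = 18.6 mm: the r=10.5 sphere contributes a regular 6-gon of circumradius √(10.5²−8.1²) = 6.681; the cone at (-3, 6.5) does not reach this height (z outside [19.5, 26]); Taking the union: only the r=10.5 sphere is present, so the union is just that shape — 1 connected region. Overall, the cross-section is a single solid region. The nearest boundary edge runs (3.34, 5.79)→(-3.34, 5.79); distance from the point to it = 0.59 mm. The point is inside the cross-section, 0.59 mm from the nearest boundary — within the 1.2 mm shell band (3 × 0.4).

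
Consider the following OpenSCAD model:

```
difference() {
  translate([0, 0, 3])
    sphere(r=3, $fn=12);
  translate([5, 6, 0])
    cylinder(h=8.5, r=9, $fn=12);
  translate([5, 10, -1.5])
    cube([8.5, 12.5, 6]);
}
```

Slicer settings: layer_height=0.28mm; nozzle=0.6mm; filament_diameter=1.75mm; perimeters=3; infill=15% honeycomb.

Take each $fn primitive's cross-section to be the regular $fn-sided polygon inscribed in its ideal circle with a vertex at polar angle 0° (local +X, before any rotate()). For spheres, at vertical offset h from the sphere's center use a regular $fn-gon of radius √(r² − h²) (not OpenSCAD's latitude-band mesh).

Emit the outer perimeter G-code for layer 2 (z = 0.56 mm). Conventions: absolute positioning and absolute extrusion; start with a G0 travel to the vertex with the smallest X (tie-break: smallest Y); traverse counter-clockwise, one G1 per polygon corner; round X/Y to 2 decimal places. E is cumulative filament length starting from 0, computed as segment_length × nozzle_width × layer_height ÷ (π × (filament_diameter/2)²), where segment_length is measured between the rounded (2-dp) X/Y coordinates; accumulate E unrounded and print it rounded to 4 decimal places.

At z = 0.56 mm: the sphere: section is a regular 12-gon, circumradius = √(r²−h²) = √(3²−2.44²) = 1.745; the r=9 cylinder at (5, 6) gives a regular 12-gon of circumradius 9 (constant along its height); the cube at (5, 10) is present — its section is the full 8.5×12.5 rectangle; Subtracting the remaining from the first: starting from the r=3 sphere, the r=9 cylinder at (5, 6) partially overlaps it — only the 7.53 mm² overlap (of its 243.00 mm²) is removed, clipping the outline; the 8.5×12.5 cube at (5, 10) misses the remaining region (no effect) — 1 connected region. The outline is a single polygon with 6 vertices. Extrusion per mm of travel: 0.6 × 0.28 / (π × 0.875²) = 0.069846. Accumulating E over each segment gives final E = 0.4400.

G0 X-1.75 Y0.00 Z0.56
G1 X-1.51 Y-0.87 E0.0630
G1 X-0.87 Y-1.51 E0.1263
G1 X0.00 Y-1.75 E0.1893
G1 X0.36 Y-1.65 E0.2154
G1 X-1.65 Y0.36 E0.4139
G1 X-1.75 Y0.00 E0.4400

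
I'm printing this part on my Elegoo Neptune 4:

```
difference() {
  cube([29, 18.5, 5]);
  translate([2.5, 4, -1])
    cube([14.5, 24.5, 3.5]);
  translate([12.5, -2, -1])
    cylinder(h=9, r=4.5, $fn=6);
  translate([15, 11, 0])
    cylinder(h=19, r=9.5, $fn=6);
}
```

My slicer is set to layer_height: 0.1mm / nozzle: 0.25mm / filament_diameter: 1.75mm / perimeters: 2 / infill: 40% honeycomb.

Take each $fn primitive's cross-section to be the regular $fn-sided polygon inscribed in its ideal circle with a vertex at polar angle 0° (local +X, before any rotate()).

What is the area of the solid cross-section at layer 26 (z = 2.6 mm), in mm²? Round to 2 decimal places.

At z = 2.6 mm: the 29×18.5 cube contributes its full rectangle (area 536.50 mm²); the cube at (2.5, 4) is not intersected at this z (z outside [-1, 2.5]); the r=4.5 cylinder at (12.5, -2) gives a regular 6-gon of circumradius 4.5 (constant along its height) (area = (6/2)·4.500²·sin(360°/6) = 52.61 mm²); the r=9.5 cylinder at (15, 11) contributes a regular 6-gon of circumradius 9.5 (area = (6/2)·9.500²·sin(360°/6) = 234.48 mm²); Taking the first minus the rest: starting from the 29×18.5 cube (536.50 mm²), the r=4.5 cylinder at (12.5, -2) partially overlaps it — only the 10.61 mm² overlap (of its 52.61 mm²) is removed, clipping the outline; the r=9.5 cylinder at (15, 11) partially overlaps it — only the 227.26 mm² overlap (of its 234.48 mm²) is removed, clipping the outline — area = 298.62 mm². Overall, the cross-section is a single solid region. Net area = 298.62 mm².

298.62 mm²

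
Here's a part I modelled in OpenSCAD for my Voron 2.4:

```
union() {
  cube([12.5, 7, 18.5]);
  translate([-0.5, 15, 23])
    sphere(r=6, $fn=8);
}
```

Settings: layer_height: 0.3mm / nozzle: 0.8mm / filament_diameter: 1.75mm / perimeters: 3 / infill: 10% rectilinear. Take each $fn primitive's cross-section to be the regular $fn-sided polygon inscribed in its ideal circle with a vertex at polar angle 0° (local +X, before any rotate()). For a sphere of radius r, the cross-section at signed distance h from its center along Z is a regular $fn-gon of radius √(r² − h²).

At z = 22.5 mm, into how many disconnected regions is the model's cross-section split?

1

At z = 22.5 mm: the cube is not intersected at this z (z outside [0, 18.5]); the r=6 sphere at (-0.5, 15) slices to a regular 8-gon of circumradius 5.979 (√(r²−h²) with h=0.5 from center); Merging all regions: only the r=6 sphere at (-0.5, 15) is present, so the union is just that shape — 1 connected region. The result has 1 disconnected region.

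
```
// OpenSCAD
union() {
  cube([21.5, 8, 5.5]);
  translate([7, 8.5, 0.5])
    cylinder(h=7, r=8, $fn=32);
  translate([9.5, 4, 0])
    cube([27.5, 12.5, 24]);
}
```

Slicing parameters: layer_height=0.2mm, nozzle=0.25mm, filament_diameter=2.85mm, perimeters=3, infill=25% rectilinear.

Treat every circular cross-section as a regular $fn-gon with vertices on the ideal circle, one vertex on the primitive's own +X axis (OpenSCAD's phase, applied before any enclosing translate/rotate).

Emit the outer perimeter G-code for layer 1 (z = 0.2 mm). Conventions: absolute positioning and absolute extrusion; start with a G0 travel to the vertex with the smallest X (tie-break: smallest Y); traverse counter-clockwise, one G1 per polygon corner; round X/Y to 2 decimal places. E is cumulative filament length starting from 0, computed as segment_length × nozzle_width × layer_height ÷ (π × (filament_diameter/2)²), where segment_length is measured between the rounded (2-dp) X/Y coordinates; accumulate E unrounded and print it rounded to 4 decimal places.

G0 X0.00 Y0.00 Z0.20
G1 X21.50 Y0.00 E0.1685
G1 X21.50 Y4.00 E0.1999
G1 X37.00 Y4.00 E0.3213
G1 X37.00 Y16.50 E0.4193
G1 X9.50 Y16.50 E0.6349
G1 X9.50 Y8.00 E0.7015
G1 X0.00 Y8.00 E0.7759
G1 X0.00 Y0.00 E0.8386

At z = 0.2 mm: the cube (footprint 21.5×8) is included at this height; the cylinder at (7, 8.5) is not intersected at this z (z outside [0.5, 7.5]); the cube at (9.5, 4) is present — its section is the full 27.5×12.5 rectangle; Taking the union: the regions partially overlap (shared area 48.00 mm²), so overlapping operands fuse into one piece — 1 connected region. The outline is a single polygon with 8 vertices. Extrusion per mm of travel: 0.25 × 0.2 / (π × 1.425²) = 0.007838. Accumulating E over each segment gives final E = 0.8386.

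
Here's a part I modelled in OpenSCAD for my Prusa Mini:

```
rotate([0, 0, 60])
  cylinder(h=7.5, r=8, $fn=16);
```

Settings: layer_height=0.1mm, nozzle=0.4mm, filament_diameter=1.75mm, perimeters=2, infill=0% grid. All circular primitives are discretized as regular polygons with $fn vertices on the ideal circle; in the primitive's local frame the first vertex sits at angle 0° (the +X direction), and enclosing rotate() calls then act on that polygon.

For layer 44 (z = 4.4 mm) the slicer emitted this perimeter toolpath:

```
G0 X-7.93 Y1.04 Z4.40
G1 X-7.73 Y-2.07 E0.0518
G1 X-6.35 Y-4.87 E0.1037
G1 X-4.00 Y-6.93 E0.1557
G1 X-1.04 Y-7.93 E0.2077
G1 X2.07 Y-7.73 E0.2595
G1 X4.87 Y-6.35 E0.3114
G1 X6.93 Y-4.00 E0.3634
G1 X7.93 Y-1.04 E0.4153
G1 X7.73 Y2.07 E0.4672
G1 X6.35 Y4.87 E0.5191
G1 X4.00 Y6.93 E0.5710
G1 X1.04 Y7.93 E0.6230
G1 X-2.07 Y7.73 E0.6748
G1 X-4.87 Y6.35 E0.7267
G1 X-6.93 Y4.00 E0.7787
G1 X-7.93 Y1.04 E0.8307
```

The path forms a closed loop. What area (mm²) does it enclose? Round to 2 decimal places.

195.99 mm²

Apply the shoelace formula to the sequence of (X, Y) vertices; enclosed area = 195.99 mm².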